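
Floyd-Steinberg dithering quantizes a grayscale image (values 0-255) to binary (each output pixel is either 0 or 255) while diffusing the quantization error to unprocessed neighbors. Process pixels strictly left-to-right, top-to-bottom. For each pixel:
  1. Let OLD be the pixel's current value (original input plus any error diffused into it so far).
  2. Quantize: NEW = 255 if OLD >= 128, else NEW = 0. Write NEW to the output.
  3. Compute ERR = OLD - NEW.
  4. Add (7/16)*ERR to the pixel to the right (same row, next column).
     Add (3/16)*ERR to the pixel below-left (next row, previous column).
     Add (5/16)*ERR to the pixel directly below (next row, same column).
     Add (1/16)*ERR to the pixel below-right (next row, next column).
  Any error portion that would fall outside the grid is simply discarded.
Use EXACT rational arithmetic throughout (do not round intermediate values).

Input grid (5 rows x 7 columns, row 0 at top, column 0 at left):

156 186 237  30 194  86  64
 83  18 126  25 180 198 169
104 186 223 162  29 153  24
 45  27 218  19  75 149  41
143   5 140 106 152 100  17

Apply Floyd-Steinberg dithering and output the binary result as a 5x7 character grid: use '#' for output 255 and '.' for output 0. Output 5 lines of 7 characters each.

(0,0): OLD=156 → NEW=255, ERR=-99
(0,1): OLD=2283/16 → NEW=255, ERR=-1797/16
(0,2): OLD=48093/256 → NEW=255, ERR=-17187/256
(0,3): OLD=2571/4096 → NEW=0, ERR=2571/4096
(0,4): OLD=12731981/65536 → NEW=255, ERR=-3979699/65536
(0,5): OLD=62319643/1048576 → NEW=0, ERR=62319643/1048576
(0,6): OLD=1509979325/16777216 → NEW=0, ERR=1509979325/16777216
(1,0): OLD=7937/256 → NEW=0, ERR=7937/256
(1,1): OLD=-45689/2048 → NEW=0, ERR=-45689/2048
(1,2): OLD=5790611/65536 → NEW=0, ERR=5790611/65536
(1,3): OLD=12653847/262144 → NEW=0, ERR=12653847/262144
(1,4): OLD=3243447781/16777216 → NEW=255, ERR=-1034742299/16777216
(1,5): OLD=27201865333/134217728 → NEW=255, ERR=-7023655307/134217728
(1,6): OLD=382135236667/2147483648 → NEW=255, ERR=-165473093573/2147483648
(2,0): OLD=3588285/32768 → NEW=0, ERR=3588285/32768
(2,1): OLD=257364591/1048576 → NEW=255, ERR=-10022289/1048576
(2,2): OLD=4262865421/16777216 → NEW=255, ERR=-15324659/16777216
(2,3): OLD=22903335909/134217728 → NEW=255, ERR=-11322184731/134217728
(2,4): OLD=-36480077771/1073741824 → NEW=0, ERR=-36480077771/1073741824
(2,5): OLD=3555560161959/34359738368 → NEW=0, ERR=3555560161959/34359738368
(2,6): OLD=23047157422593/549755813888 → NEW=0, ERR=23047157422593/549755813888
(3,0): OLD=1299033453/16777216 → NEW=0, ERR=1299033453/16777216
(3,1): OLD=8665218153/134217728 → NEW=0, ERR=8665218153/134217728
(3,2): OLD=246472784395/1073741824 → NEW=255, ERR=-27331380725/1073741824
(3,3): OLD=-107052637827/4294967296 → NEW=0, ERR=-107052637827/4294967296
(3,4): OLD=37168127074669/549755813888 → NEW=0, ERR=37168127074669/549755813888
(3,5): OLD=952851617618711/4398046511104 → NEW=255, ERR=-168650242712809/4398046511104
(3,6): OLD=3081564809929033/70368744177664 → NEW=0, ERR=3081564809929033/70368744177664
(4,0): OLD=385047154243/2147483648 → NEW=255, ERR=-162561175997/2147483648
(4,1): OLD=-270624090265/34359738368 → NEW=0, ERR=-270624090265/34359738368
(4,2): OLD=70347456935785/549755813888 → NEW=0, ERR=70347456935785/549755813888
(4,3): OLD=726907542494035/4398046511104 → NEW=255, ERR=-394594317837485/4398046511104
(4,4): OLD=4402520671928009/35184372088832 → NEW=0, ERR=4402520671928009/35184372088832
(4,5): OLD=174735475369574537/1125899906842624 → NEW=255, ERR=-112369000875294583/1125899906842624
(4,6): OLD=-276987508806024817/18014398509481984 → NEW=0, ERR=-276987508806024817/18014398509481984
Row 0: ###.#..
Row 1: ....###
Row 2: .###...
Row 3: ..#..#.
Row 4: #..#.#.

Answer: ###.#..
....###
.###...
..#..#.
#..#.#.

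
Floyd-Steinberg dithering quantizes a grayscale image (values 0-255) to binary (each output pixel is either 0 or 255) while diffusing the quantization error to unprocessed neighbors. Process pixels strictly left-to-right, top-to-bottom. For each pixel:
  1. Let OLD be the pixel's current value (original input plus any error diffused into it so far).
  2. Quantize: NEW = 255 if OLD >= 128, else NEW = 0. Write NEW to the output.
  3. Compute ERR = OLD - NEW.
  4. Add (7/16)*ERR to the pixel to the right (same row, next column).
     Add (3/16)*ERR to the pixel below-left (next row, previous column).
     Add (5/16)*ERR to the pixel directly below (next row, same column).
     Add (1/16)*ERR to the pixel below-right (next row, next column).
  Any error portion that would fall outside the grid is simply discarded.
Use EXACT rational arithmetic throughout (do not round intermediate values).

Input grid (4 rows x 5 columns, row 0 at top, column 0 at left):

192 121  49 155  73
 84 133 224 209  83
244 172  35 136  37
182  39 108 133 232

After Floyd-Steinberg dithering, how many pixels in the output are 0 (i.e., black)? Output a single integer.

(0,0): OLD=192 → NEW=255, ERR=-63
(0,1): OLD=1495/16 → NEW=0, ERR=1495/16
(0,2): OLD=23009/256 → NEW=0, ERR=23009/256
(0,3): OLD=795943/4096 → NEW=255, ERR=-248537/4096
(0,4): OLD=3044369/65536 → NEW=0, ERR=3044369/65536
(1,0): OLD=20949/256 → NEW=0, ERR=20949/256
(1,1): OLD=431955/2048 → NEW=255, ERR=-90285/2048
(1,2): OLD=14893903/65536 → NEW=255, ERR=-1817777/65536
(1,3): OLD=50392099/262144 → NEW=255, ERR=-16454621/262144
(1,4): OLD=277925897/4194304 → NEW=0, ERR=277925897/4194304
(2,0): OLD=8562497/32768 → NEW=255, ERR=206657/32768
(2,1): OLD=168712283/1048576 → NEW=255, ERR=-98674597/1048576
(2,2): OLD=-492623151/16777216 → NEW=0, ERR=-492623151/16777216
(2,3): OLD=30663141091/268435456 → NEW=0, ERR=30663141091/268435456
(2,4): OLD=445642532725/4294967296 → NEW=0, ERR=445642532725/4294967296
(3,0): OLD=2790494641/16777216 → NEW=255, ERR=-1487695439/16777216
(3,1): OLD=-4605457059/134217728 → NEW=0, ERR=-4605457059/134217728
(3,2): OLD=426698943503/4294967296 → NEW=0, ERR=426698943503/4294967296
(3,3): OLD=1973806296151/8589934592 → NEW=255, ERR=-216627024809/8589934592
(3,4): OLD=35807093874003/137438953472 → NEW=255, ERR=760160738643/137438953472
Output grid:
  Row 0: #..#.  (3 black, running=3)
  Row 1: .###.  (2 black, running=5)
  Row 2: ##...  (3 black, running=8)
  Row 3: #..##  (2 black, running=10)

Answer: 10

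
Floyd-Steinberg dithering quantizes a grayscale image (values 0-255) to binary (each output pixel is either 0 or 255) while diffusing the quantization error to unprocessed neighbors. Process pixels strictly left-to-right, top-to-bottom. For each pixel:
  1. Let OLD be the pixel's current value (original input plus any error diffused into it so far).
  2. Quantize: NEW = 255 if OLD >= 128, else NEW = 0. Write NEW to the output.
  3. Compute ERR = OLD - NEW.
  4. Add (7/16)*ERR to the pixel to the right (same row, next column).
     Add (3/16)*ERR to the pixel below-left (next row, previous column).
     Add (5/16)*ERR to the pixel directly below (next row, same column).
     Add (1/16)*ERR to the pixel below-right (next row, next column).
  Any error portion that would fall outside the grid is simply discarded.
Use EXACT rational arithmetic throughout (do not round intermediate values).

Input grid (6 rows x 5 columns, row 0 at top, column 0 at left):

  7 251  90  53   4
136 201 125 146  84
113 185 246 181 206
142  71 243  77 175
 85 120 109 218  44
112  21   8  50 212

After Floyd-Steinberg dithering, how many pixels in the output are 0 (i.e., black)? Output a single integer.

Answer: 15

Derivation:
(0,0): OLD=7 → NEW=0, ERR=7
(0,1): OLD=4065/16 → NEW=255, ERR=-15/16
(0,2): OLD=22935/256 → NEW=0, ERR=22935/256
(0,3): OLD=377633/4096 → NEW=0, ERR=377633/4096
(0,4): OLD=2905575/65536 → NEW=0, ERR=2905575/65536
(1,0): OLD=35331/256 → NEW=255, ERR=-29949/256
(1,1): OLD=341525/2048 → NEW=255, ERR=-180715/2048
(1,2): OLD=8625849/65536 → NEW=255, ERR=-8085831/65536
(1,3): OLD=35322501/262144 → NEW=255, ERR=-31524219/262144
(1,4): OLD=213932015/4194304 → NEW=0, ERR=213932015/4194304
(2,0): OLD=1962679/32768 → NEW=0, ERR=1962679/32768
(2,1): OLD=160625229/1048576 → NEW=255, ERR=-106761651/1048576
(2,2): OLD=2262180391/16777216 → NEW=255, ERR=-2016009689/16777216
(2,3): OLD=24884211077/268435456 → NEW=0, ERR=24884211077/268435456
(2,4): OLD=1095130185059/4294967296 → NEW=255, ERR=-86475421/4294967296
(3,0): OLD=2376108359/16777216 → NEW=255, ERR=-1902081721/16777216
(3,1): OLD=-3919862085/134217728 → NEW=0, ERR=-3919862085/134217728
(3,2): OLD=874839859193/4294967296 → NEW=255, ERR=-220376801287/4294967296
(3,3): OLD=652892634897/8589934592 → NEW=0, ERR=652892634897/8589934592
(3,4): OLD=29417495302133/137438953472 → NEW=255, ERR=-5629437833227/137438953472
(4,0): OLD=94693254985/2147483648 → NEW=0, ERR=94693254985/2147483648
(4,1): OLD=7796801520073/68719476736 → NEW=0, ERR=7796801520073/68719476736
(4,2): OLD=170456687815143/1099511627776 → NEW=255, ERR=-109918777267737/1099511627776
(4,3): OLD=3291993434015689/17592186044416 → NEW=255, ERR=-1194014007310391/17592186044416
(4,4): OLD=1761084827099903/281474976710656 → NEW=0, ERR=1761084827099903/281474976710656
(5,0): OLD=161686627668731/1099511627776 → NEW=255, ERR=-118688837414149/1099511627776
(5,1): OLD=-59457609305679/8796093022208 → NEW=0, ERR=-59457609305679/8796093022208
(5,2): OLD=-8960169730805703/281474976710656 → NEW=0, ERR=-8960169730805703/281474976710656
(5,3): OLD=11020430042203159/1125899906842624 → NEW=0, ERR=11020430042203159/1125899906842624
(5,4): OLD=3855000294379735757/18014398509481984 → NEW=255, ERR=-738671325538170163/18014398509481984
Output grid:
  Row 0: .#...  (4 black, running=4)
  Row 1: ####.  (1 black, running=5)
  Row 2: .##.#  (2 black, running=7)
  Row 3: #.#.#  (2 black, running=9)
  Row 4: ..##.  (3 black, running=12)
  Row 5: #...#  (3 black, running=15)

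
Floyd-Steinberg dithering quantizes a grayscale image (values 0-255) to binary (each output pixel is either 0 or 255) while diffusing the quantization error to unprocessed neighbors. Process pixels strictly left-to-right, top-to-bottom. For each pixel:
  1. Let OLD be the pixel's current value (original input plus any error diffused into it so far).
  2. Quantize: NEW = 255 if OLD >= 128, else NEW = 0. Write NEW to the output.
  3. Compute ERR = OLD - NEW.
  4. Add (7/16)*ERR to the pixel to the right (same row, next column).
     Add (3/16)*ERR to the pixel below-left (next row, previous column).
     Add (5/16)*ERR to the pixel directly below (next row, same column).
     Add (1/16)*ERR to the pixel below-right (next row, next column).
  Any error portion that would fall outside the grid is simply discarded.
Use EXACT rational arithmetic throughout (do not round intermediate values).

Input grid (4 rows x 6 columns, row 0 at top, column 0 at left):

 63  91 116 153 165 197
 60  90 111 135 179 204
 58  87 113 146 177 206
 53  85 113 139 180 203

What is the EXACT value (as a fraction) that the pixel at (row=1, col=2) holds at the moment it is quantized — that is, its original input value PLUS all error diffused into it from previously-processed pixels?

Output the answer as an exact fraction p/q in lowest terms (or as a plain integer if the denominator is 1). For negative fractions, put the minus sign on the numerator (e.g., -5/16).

Answer: 4641777/65536

Derivation:
(0,0): OLD=63 → NEW=0, ERR=63
(0,1): OLD=1897/16 → NEW=0, ERR=1897/16
(0,2): OLD=42975/256 → NEW=255, ERR=-22305/256
(0,3): OLD=470553/4096 → NEW=0, ERR=470553/4096
(0,4): OLD=14107311/65536 → NEW=255, ERR=-2604369/65536
(0,5): OLD=188338889/1048576 → NEW=255, ERR=-79047991/1048576
(1,0): OLD=26091/256 → NEW=0, ERR=26091/256
(1,1): OLD=326125/2048 → NEW=255, ERR=-196115/2048
(1,2): OLD=4641777/65536 → NEW=0, ERR=4641777/65536
Target (1,2): original=111, with diffused error = 4641777/65536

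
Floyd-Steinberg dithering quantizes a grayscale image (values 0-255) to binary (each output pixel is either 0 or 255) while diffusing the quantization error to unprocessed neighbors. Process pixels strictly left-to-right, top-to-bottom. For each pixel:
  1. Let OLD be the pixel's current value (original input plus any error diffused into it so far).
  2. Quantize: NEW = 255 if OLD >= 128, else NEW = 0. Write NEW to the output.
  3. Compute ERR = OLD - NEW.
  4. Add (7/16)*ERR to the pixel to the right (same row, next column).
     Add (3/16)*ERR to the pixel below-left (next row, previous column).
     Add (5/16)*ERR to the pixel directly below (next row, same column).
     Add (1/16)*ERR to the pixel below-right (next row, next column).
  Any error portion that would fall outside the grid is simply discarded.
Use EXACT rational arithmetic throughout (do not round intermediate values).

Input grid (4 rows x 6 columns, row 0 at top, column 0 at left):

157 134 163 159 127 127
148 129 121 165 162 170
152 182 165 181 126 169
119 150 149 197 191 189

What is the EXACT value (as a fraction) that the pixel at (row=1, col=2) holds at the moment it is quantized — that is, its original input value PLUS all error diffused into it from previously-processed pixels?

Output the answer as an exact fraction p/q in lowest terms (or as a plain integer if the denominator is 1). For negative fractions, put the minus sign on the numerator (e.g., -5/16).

(0,0): OLD=157 → NEW=255, ERR=-98
(0,1): OLD=729/8 → NEW=0, ERR=729/8
(0,2): OLD=25967/128 → NEW=255, ERR=-6673/128
(0,3): OLD=278921/2048 → NEW=255, ERR=-243319/2048
(0,4): OLD=2458303/32768 → NEW=0, ERR=2458303/32768
(0,5): OLD=83792697/524288 → NEW=255, ERR=-49900743/524288
(1,0): OLD=17211/128 → NEW=255, ERR=-15429/128
(1,1): OLD=90973/1024 → NEW=0, ERR=90973/1024
(1,2): OLD=4161377/32768 → NEW=0, ERR=4161377/32768
Target (1,2): original=121, with diffused error = 4161377/32768

Answer: 4161377/32768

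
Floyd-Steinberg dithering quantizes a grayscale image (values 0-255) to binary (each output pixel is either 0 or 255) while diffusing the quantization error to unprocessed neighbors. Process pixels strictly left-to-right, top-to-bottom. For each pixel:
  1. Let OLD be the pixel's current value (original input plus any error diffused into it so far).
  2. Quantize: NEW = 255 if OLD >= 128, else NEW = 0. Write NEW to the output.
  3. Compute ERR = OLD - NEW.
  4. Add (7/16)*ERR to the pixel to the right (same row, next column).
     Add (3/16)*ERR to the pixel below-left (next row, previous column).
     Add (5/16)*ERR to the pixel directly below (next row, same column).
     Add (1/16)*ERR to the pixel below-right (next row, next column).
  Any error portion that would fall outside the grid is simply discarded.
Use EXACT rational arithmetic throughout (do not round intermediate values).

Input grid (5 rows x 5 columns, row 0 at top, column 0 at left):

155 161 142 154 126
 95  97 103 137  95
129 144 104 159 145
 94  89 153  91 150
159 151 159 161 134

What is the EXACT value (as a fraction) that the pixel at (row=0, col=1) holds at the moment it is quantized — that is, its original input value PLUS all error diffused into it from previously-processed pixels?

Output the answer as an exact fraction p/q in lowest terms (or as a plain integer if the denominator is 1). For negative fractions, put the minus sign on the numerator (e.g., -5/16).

Answer: 469/4

Derivation:
(0,0): OLD=155 → NEW=255, ERR=-100
(0,1): OLD=469/4 → NEW=0, ERR=469/4
Target (0,1): original=161, with diffused error = 469/4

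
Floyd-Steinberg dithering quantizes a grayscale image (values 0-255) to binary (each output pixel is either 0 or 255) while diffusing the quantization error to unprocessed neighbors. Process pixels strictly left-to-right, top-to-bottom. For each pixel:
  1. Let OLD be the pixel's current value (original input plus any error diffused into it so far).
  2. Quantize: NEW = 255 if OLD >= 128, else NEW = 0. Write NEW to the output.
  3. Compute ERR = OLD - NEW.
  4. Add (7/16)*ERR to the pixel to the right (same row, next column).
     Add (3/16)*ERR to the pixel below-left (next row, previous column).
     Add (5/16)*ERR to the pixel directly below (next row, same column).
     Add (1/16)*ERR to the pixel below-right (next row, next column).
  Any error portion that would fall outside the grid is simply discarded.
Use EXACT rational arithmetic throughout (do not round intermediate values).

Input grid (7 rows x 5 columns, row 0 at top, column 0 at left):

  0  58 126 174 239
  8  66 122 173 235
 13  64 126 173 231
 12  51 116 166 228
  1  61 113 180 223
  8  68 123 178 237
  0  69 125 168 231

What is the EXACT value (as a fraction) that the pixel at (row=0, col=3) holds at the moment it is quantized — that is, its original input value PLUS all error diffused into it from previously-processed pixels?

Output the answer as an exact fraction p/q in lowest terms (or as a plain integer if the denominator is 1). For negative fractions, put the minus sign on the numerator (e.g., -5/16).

(0,0): OLD=0 → NEW=0, ERR=0
(0,1): OLD=58 → NEW=0, ERR=58
(0,2): OLD=1211/8 → NEW=255, ERR=-829/8
(0,3): OLD=16469/128 → NEW=255, ERR=-16171/128
Target (0,3): original=174, with diffused error = 16469/128

Answer: 16469/128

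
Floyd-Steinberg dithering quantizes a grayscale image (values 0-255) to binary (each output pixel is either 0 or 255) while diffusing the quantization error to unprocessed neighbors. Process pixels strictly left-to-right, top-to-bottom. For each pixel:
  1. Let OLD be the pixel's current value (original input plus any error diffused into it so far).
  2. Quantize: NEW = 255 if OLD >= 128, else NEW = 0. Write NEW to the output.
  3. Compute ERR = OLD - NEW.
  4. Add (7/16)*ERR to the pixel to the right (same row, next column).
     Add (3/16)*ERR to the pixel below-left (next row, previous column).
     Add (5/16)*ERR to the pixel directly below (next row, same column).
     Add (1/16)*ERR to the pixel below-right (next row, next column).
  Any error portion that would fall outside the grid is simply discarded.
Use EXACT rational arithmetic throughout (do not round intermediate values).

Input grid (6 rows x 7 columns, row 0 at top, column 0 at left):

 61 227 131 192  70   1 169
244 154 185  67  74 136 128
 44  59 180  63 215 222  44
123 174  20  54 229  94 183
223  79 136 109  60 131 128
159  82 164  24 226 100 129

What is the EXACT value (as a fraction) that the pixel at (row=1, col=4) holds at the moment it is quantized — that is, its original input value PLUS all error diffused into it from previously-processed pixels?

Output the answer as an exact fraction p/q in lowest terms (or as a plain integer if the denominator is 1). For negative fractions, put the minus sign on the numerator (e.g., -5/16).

(0,0): OLD=61 → NEW=0, ERR=61
(0,1): OLD=4059/16 → NEW=255, ERR=-21/16
(0,2): OLD=33389/256 → NEW=255, ERR=-31891/256
(0,3): OLD=563195/4096 → NEW=255, ERR=-481285/4096
(0,4): OLD=1218525/65536 → NEW=0, ERR=1218525/65536
(0,5): OLD=9578251/1048576 → NEW=0, ERR=9578251/1048576
(0,6): OLD=2902397261/16777216 → NEW=255, ERR=-1375792819/16777216
(1,0): OLD=67281/256 → NEW=255, ERR=2001/256
(1,1): OLD=281527/2048 → NEW=255, ERR=-240713/2048
(1,2): OLD=4753667/65536 → NEW=0, ERR=4753667/65536
(1,3): OLD=15129735/262144 → NEW=0, ERR=15129735/262144
(1,4): OLD=1668154357/16777216 → NEW=0, ERR=1668154357/16777216
Target (1,4): original=74, with diffused error = 1668154357/16777216

Answer: 1668154357/16777216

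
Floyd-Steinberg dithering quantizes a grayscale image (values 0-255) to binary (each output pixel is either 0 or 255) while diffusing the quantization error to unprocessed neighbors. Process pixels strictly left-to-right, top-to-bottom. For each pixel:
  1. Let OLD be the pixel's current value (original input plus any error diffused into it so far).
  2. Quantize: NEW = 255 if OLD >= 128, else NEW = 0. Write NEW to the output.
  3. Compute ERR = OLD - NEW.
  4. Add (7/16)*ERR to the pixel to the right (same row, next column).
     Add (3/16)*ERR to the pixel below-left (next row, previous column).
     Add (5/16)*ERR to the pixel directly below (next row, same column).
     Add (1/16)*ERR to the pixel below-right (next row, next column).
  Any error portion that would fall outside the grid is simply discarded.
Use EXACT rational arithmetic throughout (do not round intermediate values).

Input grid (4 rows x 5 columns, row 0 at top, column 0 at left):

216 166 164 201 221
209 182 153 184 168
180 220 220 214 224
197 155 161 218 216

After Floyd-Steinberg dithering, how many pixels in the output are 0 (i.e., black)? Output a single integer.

Answer: 4

Derivation:
(0,0): OLD=216 → NEW=255, ERR=-39
(0,1): OLD=2383/16 → NEW=255, ERR=-1697/16
(0,2): OLD=30105/256 → NEW=0, ERR=30105/256
(0,3): OLD=1034031/4096 → NEW=255, ERR=-10449/4096
(0,4): OLD=14410313/65536 → NEW=255, ERR=-2301367/65536
(1,0): OLD=45293/256 → NEW=255, ERR=-19987/256
(1,1): OLD=275067/2048 → NEW=255, ERR=-247173/2048
(1,2): OLD=8509207/65536 → NEW=255, ERR=-8202473/65536
(1,3): OLD=33871883/262144 → NEW=255, ERR=-32974837/262144
(1,4): OLD=427123137/4194304 → NEW=0, ERR=427123137/4194304
(2,0): OLD=4357241/32768 → NEW=255, ERR=-3998599/32768
(2,1): OLD=105434563/1048576 → NEW=0, ERR=105434563/1048576
(2,2): OLD=3250581001/16777216 → NEW=255, ERR=-1027609079/16777216
(2,3): OLD=42725620747/268435456 → NEW=255, ERR=-25725420533/268435456
(2,4): OLD=884907901325/4294967296 → NEW=255, ERR=-210308759155/4294967296
(3,0): OLD=2981639401/16777216 → NEW=255, ERR=-1296550679/16777216
(3,1): OLD=17918148021/134217728 → NEW=255, ERR=-16307372619/134217728
(3,2): OLD=330792778199/4294967296 → NEW=0, ERR=330792778199/4294967296
(3,3): OLD=1793045941439/8589934592 → NEW=255, ERR=-397387379521/8589934592
(3,4): OLD=23978801244699/137438953472 → NEW=255, ERR=-11068131890661/137438953472
Output grid:
  Row 0: ##.##  (1 black, running=1)
  Row 1: ####.  (1 black, running=2)
  Row 2: #.###  (1 black, running=3)
  Row 3: ##.##  (1 black, running=4)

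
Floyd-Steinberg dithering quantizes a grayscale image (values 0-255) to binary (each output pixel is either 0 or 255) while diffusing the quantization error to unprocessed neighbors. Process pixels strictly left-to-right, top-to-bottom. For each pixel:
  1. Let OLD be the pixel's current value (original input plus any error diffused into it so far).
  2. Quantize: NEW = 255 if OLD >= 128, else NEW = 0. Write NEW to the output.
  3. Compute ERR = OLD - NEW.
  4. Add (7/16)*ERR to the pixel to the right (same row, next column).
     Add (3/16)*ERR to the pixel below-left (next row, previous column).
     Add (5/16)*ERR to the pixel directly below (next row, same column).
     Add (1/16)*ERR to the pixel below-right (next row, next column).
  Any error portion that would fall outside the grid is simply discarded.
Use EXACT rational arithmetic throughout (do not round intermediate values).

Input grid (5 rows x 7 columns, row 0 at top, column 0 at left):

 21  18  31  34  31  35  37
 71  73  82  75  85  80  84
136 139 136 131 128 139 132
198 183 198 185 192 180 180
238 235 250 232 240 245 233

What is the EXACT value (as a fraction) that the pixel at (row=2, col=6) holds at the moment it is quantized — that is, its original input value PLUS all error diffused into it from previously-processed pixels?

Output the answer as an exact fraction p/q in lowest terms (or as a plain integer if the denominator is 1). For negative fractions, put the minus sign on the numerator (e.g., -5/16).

Answer: 31258170249641/549755813888

Derivation:
(0,0): OLD=21 → NEW=0, ERR=21
(0,1): OLD=435/16 → NEW=0, ERR=435/16
(0,2): OLD=10981/256 → NEW=0, ERR=10981/256
(0,3): OLD=216131/4096 → NEW=0, ERR=216131/4096
(0,4): OLD=3544533/65536 → NEW=0, ERR=3544533/65536
(0,5): OLD=61511891/1048576 → NEW=0, ERR=61511891/1048576
(0,6): OLD=1051340229/16777216 → NEW=0, ERR=1051340229/16777216
(1,0): OLD=21161/256 → NEW=0, ERR=21161/256
(1,1): OLD=260127/2048 → NEW=0, ERR=260127/2048
(1,2): OLD=10653963/65536 → NEW=255, ERR=-6057717/65536
(1,3): OLD=16743599/262144 → NEW=0, ERR=16743599/262144
(1,4): OLD=2418311981/16777216 → NEW=255, ERR=-1859878099/16777216
(1,5): OLD=8719031101/134217728 → NEW=0, ERR=8719031101/134217728
(1,6): OLD=291348975347/2147483648 → NEW=255, ERR=-256259354893/2147483648
(2,0): OLD=6083269/32768 → NEW=255, ERR=-2272571/32768
(2,1): OLD=142800455/1048576 → NEW=255, ERR=-124586425/1048576
(2,2): OLD=1259087253/16777216 → NEW=0, ERR=1259087253/16777216
(2,3): OLD=21103098669/134217728 → NEW=255, ERR=-13122421971/134217728
(2,4): OLD=71677822589/1073741824 → NEW=0, ERR=71677822589/1073741824
(2,5): OLD=5470173176127/34359738368 → NEW=255, ERR=-3291560107713/34359738368
(2,6): OLD=31258170249641/549755813888 → NEW=0, ERR=31258170249641/549755813888
Target (2,6): original=132, with diffused error = 31258170249641/549755813888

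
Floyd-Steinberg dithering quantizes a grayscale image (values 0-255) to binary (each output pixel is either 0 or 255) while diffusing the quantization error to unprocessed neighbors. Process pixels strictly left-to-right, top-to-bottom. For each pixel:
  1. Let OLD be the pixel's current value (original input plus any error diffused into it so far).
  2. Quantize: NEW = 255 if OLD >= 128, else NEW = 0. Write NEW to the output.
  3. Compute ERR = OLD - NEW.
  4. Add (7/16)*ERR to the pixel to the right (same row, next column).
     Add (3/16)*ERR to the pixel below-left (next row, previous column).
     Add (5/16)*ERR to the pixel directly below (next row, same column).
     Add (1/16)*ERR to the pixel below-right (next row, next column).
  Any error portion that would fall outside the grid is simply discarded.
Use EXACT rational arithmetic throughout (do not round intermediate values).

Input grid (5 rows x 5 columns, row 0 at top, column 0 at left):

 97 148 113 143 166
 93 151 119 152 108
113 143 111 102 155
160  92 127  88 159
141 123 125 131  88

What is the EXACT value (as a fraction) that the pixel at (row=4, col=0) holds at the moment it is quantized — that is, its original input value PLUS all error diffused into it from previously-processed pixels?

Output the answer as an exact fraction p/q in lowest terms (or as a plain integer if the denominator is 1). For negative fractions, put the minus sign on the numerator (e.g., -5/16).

Answer: 247491692383/2147483648

Derivation:
(0,0): OLD=97 → NEW=0, ERR=97
(0,1): OLD=3047/16 → NEW=255, ERR=-1033/16
(0,2): OLD=21697/256 → NEW=0, ERR=21697/256
(0,3): OLD=737607/4096 → NEW=255, ERR=-306873/4096
(0,4): OLD=8730865/65536 → NEW=255, ERR=-7980815/65536
(1,0): OLD=28469/256 → NEW=0, ERR=28469/256
(1,1): OLD=412531/2048 → NEW=255, ERR=-109709/2048
(1,2): OLD=6813551/65536 → NEW=0, ERR=6813551/65536
(1,3): OLD=41035139/262144 → NEW=255, ERR=-25811581/262144
(1,4): OLD=93047593/4194304 → NEW=0, ERR=93047593/4194304
(2,0): OLD=4512417/32768 → NEW=255, ERR=-3843423/32768
(2,1): OLD=106313723/1048576 → NEW=0, ERR=106313723/1048576
(2,2): OLD=2785641137/16777216 → NEW=255, ERR=-1492548943/16777216
(2,3): OLD=11533708163/268435456 → NEW=0, ERR=11533708163/268435456
(2,4): OLD=749800058837/4294967296 → NEW=255, ERR=-345416601643/4294967296
(3,0): OLD=2388348049/16777216 → NEW=255, ERR=-1889842031/16777216
(3,1): OLD=6763393085/134217728 → NEW=0, ERR=6763393085/134217728
(3,2): OLD=582561871919/4294967296 → NEW=255, ERR=-512654788561/4294967296
(3,3): OLD=245385593943/8589934592 → NEW=0, ERR=245385593943/8589934592
(3,4): OLD=20485405404435/137438953472 → NEW=255, ERR=-14561527730925/137438953472
(4,0): OLD=247491692383/2147483648 → NEW=0, ERR=247491692383/2147483648
Target (4,0): original=141, with diffused error = 247491692383/2147483648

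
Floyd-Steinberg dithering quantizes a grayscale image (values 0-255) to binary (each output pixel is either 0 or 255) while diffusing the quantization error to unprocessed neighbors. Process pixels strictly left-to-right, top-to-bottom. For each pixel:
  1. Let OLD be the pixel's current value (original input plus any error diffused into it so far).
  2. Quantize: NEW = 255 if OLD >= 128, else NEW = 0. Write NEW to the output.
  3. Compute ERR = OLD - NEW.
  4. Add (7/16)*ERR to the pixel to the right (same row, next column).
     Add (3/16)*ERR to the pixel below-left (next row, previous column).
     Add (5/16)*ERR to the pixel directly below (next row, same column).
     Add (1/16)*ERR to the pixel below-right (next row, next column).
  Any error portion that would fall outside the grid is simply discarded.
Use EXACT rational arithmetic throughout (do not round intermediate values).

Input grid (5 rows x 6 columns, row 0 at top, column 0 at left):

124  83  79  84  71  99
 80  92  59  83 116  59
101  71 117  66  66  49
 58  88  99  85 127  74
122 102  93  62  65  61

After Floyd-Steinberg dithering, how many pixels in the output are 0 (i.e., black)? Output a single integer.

Answer: 20

Derivation:
(0,0): OLD=124 → NEW=0, ERR=124
(0,1): OLD=549/4 → NEW=255, ERR=-471/4
(0,2): OLD=1759/64 → NEW=0, ERR=1759/64
(0,3): OLD=98329/1024 → NEW=0, ERR=98329/1024
(0,4): OLD=1851567/16384 → NEW=0, ERR=1851567/16384
(0,5): OLD=38913225/262144 → NEW=255, ERR=-27933495/262144
(1,0): OLD=6187/64 → NEW=0, ERR=6187/64
(1,1): OLD=56525/512 → NEW=0, ERR=56525/512
(1,2): OLD=2073137/16384 → NEW=0, ERR=2073137/16384
(1,3): OLD=12535309/65536 → NEW=255, ERR=-4176371/65536
(1,4): OLD=459097975/4194304 → NEW=0, ERR=459097975/4194304
(1,5): OLD=5412430353/67108864 → NEW=0, ERR=5412430353/67108864
(2,0): OLD=1244447/8192 → NEW=255, ERR=-844513/8192
(2,1): OLD=23636325/262144 → NEW=0, ERR=23636325/262144
(2,2): OLD=800863151/4194304 → NEW=255, ERR=-268684369/4194304
(2,3): OLD=1559986359/33554432 → NEW=0, ERR=1559986359/33554432
(2,4): OLD=141395294565/1073741824 → NEW=255, ERR=-132408870555/1073741824
(2,5): OLD=465475005971/17179869184 → NEW=0, ERR=465475005971/17179869184
(3,0): OLD=179056527/4194304 → NEW=0, ERR=179056527/4194304
(3,1): OLD=3905718979/33554432 → NEW=0, ERR=3905718979/33554432
(3,2): OLD=38724143529/268435456 → NEW=255, ERR=-29726897751/268435456
(3,3): OLD=411523750923/17179869184 → NEW=0, ERR=411523750923/17179869184
(3,4): OLD=14696294413835/137438953472 → NEW=0, ERR=14696294413835/137438953472
(3,5): OLD=267272446615493/2199023255552 → NEW=0, ERR=267272446615493/2199023255552
(4,0): OLD=84377669281/536870912 → NEW=255, ERR=-52524413279/536870912
(4,1): OLD=665517802701/8589934592 → NEW=0, ERR=665517802701/8589934592
(4,2): OLD=28602586673303/274877906944 → NEW=0, ERR=28602586673303/274877906944
(4,3): OLD=563556313661395/4398046511104 → NEW=255, ERR=-557945546670125/4398046511104
(4,4): OLD=4728741411000131/70368744177664 → NEW=0, ERR=4728741411000131/70368744177664
(4,5): OLD=152069178392763381/1125899906842624 → NEW=255, ERR=-135035297852105739/1125899906842624
Output grid:
  Row 0: .#...#  (4 black, running=4)
  Row 1: ...#..  (5 black, running=9)
  Row 2: #.#.#.  (3 black, running=12)
  Row 3: ..#...  (5 black, running=17)
  Row 4: #..#.#  (3 black, running=20)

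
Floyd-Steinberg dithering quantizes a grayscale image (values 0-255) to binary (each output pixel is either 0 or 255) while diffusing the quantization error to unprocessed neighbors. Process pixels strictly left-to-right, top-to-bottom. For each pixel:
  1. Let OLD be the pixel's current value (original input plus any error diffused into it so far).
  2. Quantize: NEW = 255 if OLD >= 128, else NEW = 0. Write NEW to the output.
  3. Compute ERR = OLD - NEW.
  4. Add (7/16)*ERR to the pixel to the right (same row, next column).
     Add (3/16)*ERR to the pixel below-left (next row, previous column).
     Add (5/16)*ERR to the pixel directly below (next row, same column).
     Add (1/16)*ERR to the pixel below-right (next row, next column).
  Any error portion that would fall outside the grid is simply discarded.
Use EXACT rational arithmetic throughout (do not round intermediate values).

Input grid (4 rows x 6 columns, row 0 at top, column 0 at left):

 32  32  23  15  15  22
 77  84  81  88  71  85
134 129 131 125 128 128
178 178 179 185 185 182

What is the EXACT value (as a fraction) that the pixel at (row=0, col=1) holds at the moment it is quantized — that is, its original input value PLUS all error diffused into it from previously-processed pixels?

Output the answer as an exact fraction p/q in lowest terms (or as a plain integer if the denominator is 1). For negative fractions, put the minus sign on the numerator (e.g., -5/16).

(0,0): OLD=32 → NEW=0, ERR=32
(0,1): OLD=46 → NEW=0, ERR=46
Target (0,1): original=32, with diffused error = 46

Answer: 46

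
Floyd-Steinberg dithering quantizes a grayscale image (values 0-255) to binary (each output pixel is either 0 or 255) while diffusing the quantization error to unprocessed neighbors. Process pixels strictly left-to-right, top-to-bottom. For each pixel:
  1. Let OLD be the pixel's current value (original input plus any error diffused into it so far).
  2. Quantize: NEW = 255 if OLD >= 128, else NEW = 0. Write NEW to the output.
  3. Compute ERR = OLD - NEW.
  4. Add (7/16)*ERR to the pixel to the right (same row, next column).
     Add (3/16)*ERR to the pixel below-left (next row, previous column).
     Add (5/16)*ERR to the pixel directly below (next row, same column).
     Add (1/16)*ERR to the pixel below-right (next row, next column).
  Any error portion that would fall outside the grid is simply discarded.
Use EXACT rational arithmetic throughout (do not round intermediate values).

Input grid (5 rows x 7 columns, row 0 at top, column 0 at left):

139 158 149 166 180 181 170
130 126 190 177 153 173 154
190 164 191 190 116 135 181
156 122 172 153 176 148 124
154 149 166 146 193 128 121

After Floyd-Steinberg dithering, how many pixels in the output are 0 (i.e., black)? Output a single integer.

(0,0): OLD=139 → NEW=255, ERR=-116
(0,1): OLD=429/4 → NEW=0, ERR=429/4
(0,2): OLD=12539/64 → NEW=255, ERR=-3781/64
(0,3): OLD=143517/1024 → NEW=255, ERR=-117603/1024
(0,4): OLD=2125899/16384 → NEW=255, ERR=-2052021/16384
(0,5): OLD=33083917/262144 → NEW=0, ERR=33083917/262144
(0,6): OLD=944619099/4194304 → NEW=255, ERR=-124928421/4194304
(1,0): OLD=7287/64 → NEW=0, ERR=7287/64
(1,1): OLD=97793/512 → NEW=255, ERR=-32767/512
(1,2): OLD=2108757/16384 → NEW=255, ERR=-2069163/16384
(1,3): OLD=3845777/65536 → NEW=0, ERR=3845777/65536
(1,4): OLD=654393971/4194304 → NEW=255, ERR=-415153549/4194304
(1,5): OLD=5225184675/33554432 → NEW=255, ERR=-3331195485/33554432
(1,6): OLD=58597356589/536870912 → NEW=0, ERR=58597356589/536870912
(2,0): OLD=1749659/8192 → NEW=255, ERR=-339301/8192
(2,1): OLD=28656665/262144 → NEW=0, ERR=28656665/262144
(2,2): OLD=865548299/4194304 → NEW=255, ERR=-203999221/4194304
(2,3): OLD=5389085939/33554432 → NEW=255, ERR=-3167294221/33554432
(2,4): OLD=7737637827/268435456 → NEW=0, ERR=7737637827/268435456
(2,5): OLD=1124124876193/8589934592 → NEW=255, ERR=-1066308444767/8589934592
(2,6): OLD=21247293948023/137438953472 → NEW=255, ERR=-13799639187337/137438953472
(3,0): OLD=685993259/4194304 → NEW=255, ERR=-383554261/4194304
(3,1): OLD=3504607503/33554432 → NEW=0, ERR=3504607503/33554432
(3,2): OLD=51440125501/268435456 → NEW=255, ERR=-17010915779/268435456
(3,3): OLD=105379695083/1073741824 → NEW=0, ERR=105379695083/1073741824
(3,4): OLD=27318788133163/137438953472 → NEW=255, ERR=-7728145002197/137438953472
(3,5): OLD=74308252115185/1099511627776 → NEW=0, ERR=74308252115185/1099511627776
(3,6): OLD=2013115785890223/17592186044416 → NEW=0, ERR=2013115785890223/17592186044416
(4,0): OLD=77849772517/536870912 → NEW=255, ERR=-59052310043/536870912
(4,1): OLD=995742244065/8589934592 → NEW=0, ERR=995742244065/8589934592
(4,2): OLD=30489607662927/137438953472 → NEW=255, ERR=-4557325472433/137438953472
(4,3): OLD=162352548985621/1099511627776 → NEW=255, ERR=-118022916097259/1099511627776
(4,4): OLD=1295419628957071/8796093022208 → NEW=255, ERR=-947584091705969/8796093022208
(4,5): OLD=33757424701684655/281474976710656 → NEW=0, ERR=33757424701684655/281474976710656
(4,6): OLD=961309703236327801/4503599627370496 → NEW=255, ERR=-187108201743148679/4503599627370496
Output grid:
  Row 0: #.###.#  (2 black, running=2)
  Row 1: .##.##.  (3 black, running=5)
  Row 2: #.##.##  (2 black, running=7)
  Row 3: #.#.#..  (4 black, running=11)
  Row 4: #.###.#  (2 black, running=13)

Answer: 13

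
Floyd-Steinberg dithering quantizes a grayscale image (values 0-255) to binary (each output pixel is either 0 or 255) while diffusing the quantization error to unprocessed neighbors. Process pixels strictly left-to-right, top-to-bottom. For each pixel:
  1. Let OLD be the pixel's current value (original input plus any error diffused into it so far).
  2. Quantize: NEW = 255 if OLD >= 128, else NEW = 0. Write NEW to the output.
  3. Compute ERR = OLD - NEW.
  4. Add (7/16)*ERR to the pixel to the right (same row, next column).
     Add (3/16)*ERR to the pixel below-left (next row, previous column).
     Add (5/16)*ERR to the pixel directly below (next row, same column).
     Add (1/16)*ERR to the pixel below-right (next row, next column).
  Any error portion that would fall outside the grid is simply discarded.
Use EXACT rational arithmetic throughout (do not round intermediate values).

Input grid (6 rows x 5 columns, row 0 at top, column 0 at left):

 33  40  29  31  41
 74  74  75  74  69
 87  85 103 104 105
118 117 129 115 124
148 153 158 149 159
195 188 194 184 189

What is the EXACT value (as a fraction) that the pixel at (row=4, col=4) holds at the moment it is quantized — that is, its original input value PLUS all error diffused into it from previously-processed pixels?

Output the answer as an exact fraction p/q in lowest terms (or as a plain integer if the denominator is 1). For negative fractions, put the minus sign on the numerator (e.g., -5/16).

Answer: 26845398614991657/281474976710656

Derivation:
(0,0): OLD=33 → NEW=0, ERR=33
(0,1): OLD=871/16 → NEW=0, ERR=871/16
(0,2): OLD=13521/256 → NEW=0, ERR=13521/256
(0,3): OLD=221623/4096 → NEW=0, ERR=221623/4096
(0,4): OLD=4238337/65536 → NEW=0, ERR=4238337/65536
(1,0): OLD=24197/256 → NEW=0, ERR=24197/256
(1,1): OLD=295587/2048 → NEW=255, ERR=-226653/2048
(1,2): OLD=3711583/65536 → NEW=0, ERR=3711583/65536
(1,3): OLD=34370483/262144 → NEW=255, ERR=-32476237/262144
(1,4): OLD=161023929/4194304 → NEW=0, ERR=161023929/4194304
(2,0): OLD=3138737/32768 → NEW=0, ERR=3138737/32768
(2,1): OLD=114135979/1048576 → NEW=0, ERR=114135979/1048576
(2,2): OLD=2318170561/16777216 → NEW=255, ERR=-1960019519/16777216
(2,3): OLD=6687207347/268435456 → NEW=0, ERR=6687207347/268435456
(2,4): OLD=516054008101/4294967296 → NEW=0, ERR=516054008101/4294967296
(3,0): OLD=2824317345/16777216 → NEW=255, ERR=-1453872735/16777216
(3,1): OLD=13043846157/134217728 → NEW=0, ERR=13043846157/134217728
(3,2): OLD=629143498527/4294967296 → NEW=255, ERR=-466073161953/4294967296
(3,3): OLD=777700163271/8589934592 → NEW=0, ERR=777700163271/8589934592
(3,4): OLD=27860862089539/137438953472 → NEW=255, ERR=-7186071045821/137438953472
(4,0): OLD=298804208975/2147483648 → NEW=255, ERR=-248804121265/2147483648
(4,1): OLD=7347426721999/68719476736 → NEW=0, ERR=7347426721999/68719476736
(4,2): OLD=213212224437249/1099511627776 → NEW=255, ERR=-67163240645631/1099511627776
(4,3): OLD=2357040706032335/17592186044416 → NEW=255, ERR=-2128966735293745/17592186044416
(4,4): OLD=26845398614991657/281474976710656 → NEW=0, ERR=26845398614991657/281474976710656
Target (4,4): original=159, with diffused error = 26845398614991657/281474976710656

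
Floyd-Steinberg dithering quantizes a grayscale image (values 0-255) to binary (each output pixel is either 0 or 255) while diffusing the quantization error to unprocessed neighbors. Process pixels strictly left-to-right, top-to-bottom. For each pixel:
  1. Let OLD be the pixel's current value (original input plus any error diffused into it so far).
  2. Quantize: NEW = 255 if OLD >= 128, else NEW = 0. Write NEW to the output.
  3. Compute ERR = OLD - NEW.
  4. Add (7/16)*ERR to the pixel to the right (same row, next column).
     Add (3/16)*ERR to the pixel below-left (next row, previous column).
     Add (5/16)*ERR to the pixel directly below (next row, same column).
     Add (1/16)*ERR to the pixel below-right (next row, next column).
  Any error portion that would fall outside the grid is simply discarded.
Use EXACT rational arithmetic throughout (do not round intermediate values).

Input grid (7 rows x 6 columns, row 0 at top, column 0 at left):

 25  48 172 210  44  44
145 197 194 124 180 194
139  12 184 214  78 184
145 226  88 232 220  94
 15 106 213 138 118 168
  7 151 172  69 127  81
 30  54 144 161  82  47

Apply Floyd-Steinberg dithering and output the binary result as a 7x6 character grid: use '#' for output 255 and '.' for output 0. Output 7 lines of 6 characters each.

(0,0): OLD=25 → NEW=0, ERR=25
(0,1): OLD=943/16 → NEW=0, ERR=943/16
(0,2): OLD=50633/256 → NEW=255, ERR=-14647/256
(0,3): OLD=757631/4096 → NEW=255, ERR=-286849/4096
(0,4): OLD=875641/65536 → NEW=0, ERR=875641/65536
(0,5): OLD=52266831/1048576 → NEW=0, ERR=52266831/1048576
(1,0): OLD=41949/256 → NEW=255, ERR=-23331/256
(1,1): OLD=340747/2048 → NEW=255, ERR=-181493/2048
(1,2): OLD=8382183/65536 → NEW=0, ERR=8382183/65536
(1,3): OLD=41157019/262144 → NEW=255, ERR=-25689701/262144
(1,4): OLD=2454005681/16777216 → NEW=255, ERR=-1824184399/16777216
(1,5): OLD=43712698247/268435456 → NEW=255, ERR=-24738343033/268435456
(2,0): OLD=3077033/32768 → NEW=0, ERR=3077033/32768
(2,1): OLD=45796307/1048576 → NEW=0, ERR=45796307/1048576
(2,2): OLD=3676955705/16777216 → NEW=255, ERR=-601234375/16777216
(2,3): OLD=20844564145/134217728 → NEW=255, ERR=-13380956495/134217728
(2,4): OLD=-98781976685/4294967296 → NEW=0, ERR=-98781976685/4294967296
(2,5): OLD=9506851233845/68719476736 → NEW=255, ERR=-8016615333835/68719476736
(3,0): OLD=3062410521/16777216 → NEW=255, ERR=-1215779559/16777216
(3,1): OLD=27795699237/134217728 → NEW=255, ERR=-6429821403/134217728
(3,2): OLD=42819747007/1073741824 → NEW=0, ERR=42819747007/1073741824
(3,3): OLD=14550656549693/68719476736 → NEW=255, ERR=-2972810017987/68719476736
(3,4): OLD=91139717061533/549755813888 → NEW=255, ERR=-49048015479907/549755813888
(3,5): OLD=150187929359123/8796093022208 → NEW=0, ERR=150187929359123/8796093022208
(4,0): OLD=-35708391849/2147483648 → NEW=0, ERR=-35708391849/2147483648
(4,1): OLD=2979086510315/34359738368 → NEW=0, ERR=2979086510315/34359738368
(4,2): OLD=277395008290641/1099511627776 → NEW=255, ERR=-2980456792239/1099511627776
(4,3): OLD=1918593003200501/17592186044416 → NEW=0, ERR=1918593003200501/17592186044416
(4,4): OLD=38936604009025861/281474976710656 → NEW=255, ERR=-32839515052191419/281474976710656
(4,5): OLD=525645616804650691/4503599627370496 → NEW=0, ERR=525645616804650691/4503599627370496
(5,0): OLD=9928878880241/549755813888 → NEW=0, ERR=9928878880241/549755813888
(5,1): OLD=3244854171677185/17592186044416 → NEW=255, ERR=-1241153269648895/17592186044416
(5,2): OLD=23384128933097115/140737488355328 → NEW=255, ERR=-12503930597511525/140737488355328
(5,3): OLD=189899244084055513/4503599627370496 → NEW=0, ERR=189899244084055513/4503599627370496
(5,4): OLD=1240193075807900409/9007199254740992 → NEW=255, ERR=-1056642734151052551/9007199254740992
(5,5): OLD=8482422781463339277/144115188075855872 → NEW=0, ERR=8482422781463339277/144115188075855872
(6,0): OLD=6309410113211555/281474976710656 → NEW=0, ERR=6309410113211555/281474976710656
(6,1): OLD=118127991500190311/4503599627370496 → NEW=0, ERR=118127991500190311/4503599627370496
(6,2): OLD=2363630770395790095/18014398509481984 → NEW=255, ERR=-2230040849522115825/18014398509481984
(6,3): OLD=26652429974064099763/288230376151711744 → NEW=0, ERR=26652429974064099763/288230376151711744
(6,4): OLD=458710514175485686803/4611686018427387904 → NEW=0, ERR=458710514175485686803/4611686018427387904
(6,5): OLD=7495148050234590889637/73786976294838206464 → NEW=0, ERR=7495148050234590889637/73786976294838206464
Row 0: ..##..
Row 1: ##.###
Row 2: ..##.#
Row 3: ##.##.
Row 4: ..#.#.
Row 5: .##.#.
Row 6: ..#...

Answer: ..##..
##.###
..##.#
##.##.
..#.#.
.##.#.
..#...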